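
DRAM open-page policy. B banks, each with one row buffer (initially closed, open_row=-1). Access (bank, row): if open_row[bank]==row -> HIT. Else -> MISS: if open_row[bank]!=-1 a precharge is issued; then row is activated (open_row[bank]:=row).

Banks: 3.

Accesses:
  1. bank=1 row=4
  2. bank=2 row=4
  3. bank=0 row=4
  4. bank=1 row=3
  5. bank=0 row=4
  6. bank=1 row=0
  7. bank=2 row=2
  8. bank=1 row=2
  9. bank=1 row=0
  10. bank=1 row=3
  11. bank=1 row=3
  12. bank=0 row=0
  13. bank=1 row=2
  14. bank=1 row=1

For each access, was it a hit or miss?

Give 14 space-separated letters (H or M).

Acc 1: bank1 row4 -> MISS (open row4); precharges=0
Acc 2: bank2 row4 -> MISS (open row4); precharges=0
Acc 3: bank0 row4 -> MISS (open row4); precharges=0
Acc 4: bank1 row3 -> MISS (open row3); precharges=1
Acc 5: bank0 row4 -> HIT
Acc 6: bank1 row0 -> MISS (open row0); precharges=2
Acc 7: bank2 row2 -> MISS (open row2); precharges=3
Acc 8: bank1 row2 -> MISS (open row2); precharges=4
Acc 9: bank1 row0 -> MISS (open row0); precharges=5
Acc 10: bank1 row3 -> MISS (open row3); precharges=6
Acc 11: bank1 row3 -> HIT
Acc 12: bank0 row0 -> MISS (open row0); precharges=7
Acc 13: bank1 row2 -> MISS (open row2); precharges=8
Acc 14: bank1 row1 -> MISS (open row1); precharges=9

Answer: M M M M H M M M M M H M M M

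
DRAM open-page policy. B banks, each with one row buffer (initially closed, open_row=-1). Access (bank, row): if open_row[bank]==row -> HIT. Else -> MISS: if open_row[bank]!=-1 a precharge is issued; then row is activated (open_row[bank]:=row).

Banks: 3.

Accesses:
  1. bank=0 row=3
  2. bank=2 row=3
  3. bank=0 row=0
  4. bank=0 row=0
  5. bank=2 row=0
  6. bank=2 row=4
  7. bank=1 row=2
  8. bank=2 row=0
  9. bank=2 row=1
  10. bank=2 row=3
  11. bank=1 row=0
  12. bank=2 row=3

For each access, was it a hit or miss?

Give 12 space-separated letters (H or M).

Answer: M M M H M M M M M M M H

Derivation:
Acc 1: bank0 row3 -> MISS (open row3); precharges=0
Acc 2: bank2 row3 -> MISS (open row3); precharges=0
Acc 3: bank0 row0 -> MISS (open row0); precharges=1
Acc 4: bank0 row0 -> HIT
Acc 5: bank2 row0 -> MISS (open row0); precharges=2
Acc 6: bank2 row4 -> MISS (open row4); precharges=3
Acc 7: bank1 row2 -> MISS (open row2); precharges=3
Acc 8: bank2 row0 -> MISS (open row0); precharges=4
Acc 9: bank2 row1 -> MISS (open row1); precharges=5
Acc 10: bank2 row3 -> MISS (open row3); precharges=6
Acc 11: bank1 row0 -> MISS (open row0); precharges=7
Acc 12: bank2 row3 -> HIT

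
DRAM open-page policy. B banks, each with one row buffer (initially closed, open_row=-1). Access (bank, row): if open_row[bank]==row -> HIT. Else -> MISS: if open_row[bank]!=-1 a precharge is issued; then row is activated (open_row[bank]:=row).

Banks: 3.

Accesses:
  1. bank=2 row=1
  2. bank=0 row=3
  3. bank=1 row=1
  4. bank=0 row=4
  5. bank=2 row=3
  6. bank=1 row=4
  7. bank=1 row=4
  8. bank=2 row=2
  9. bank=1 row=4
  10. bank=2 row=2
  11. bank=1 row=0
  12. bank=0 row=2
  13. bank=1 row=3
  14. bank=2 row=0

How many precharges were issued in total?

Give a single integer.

Answer: 8

Derivation:
Acc 1: bank2 row1 -> MISS (open row1); precharges=0
Acc 2: bank0 row3 -> MISS (open row3); precharges=0
Acc 3: bank1 row1 -> MISS (open row1); precharges=0
Acc 4: bank0 row4 -> MISS (open row4); precharges=1
Acc 5: bank2 row3 -> MISS (open row3); precharges=2
Acc 6: bank1 row4 -> MISS (open row4); precharges=3
Acc 7: bank1 row4 -> HIT
Acc 8: bank2 row2 -> MISS (open row2); precharges=4
Acc 9: bank1 row4 -> HIT
Acc 10: bank2 row2 -> HIT
Acc 11: bank1 row0 -> MISS (open row0); precharges=5
Acc 12: bank0 row2 -> MISS (open row2); precharges=6
Acc 13: bank1 row3 -> MISS (open row3); precharges=7
Acc 14: bank2 row0 -> MISS (open row0); precharges=8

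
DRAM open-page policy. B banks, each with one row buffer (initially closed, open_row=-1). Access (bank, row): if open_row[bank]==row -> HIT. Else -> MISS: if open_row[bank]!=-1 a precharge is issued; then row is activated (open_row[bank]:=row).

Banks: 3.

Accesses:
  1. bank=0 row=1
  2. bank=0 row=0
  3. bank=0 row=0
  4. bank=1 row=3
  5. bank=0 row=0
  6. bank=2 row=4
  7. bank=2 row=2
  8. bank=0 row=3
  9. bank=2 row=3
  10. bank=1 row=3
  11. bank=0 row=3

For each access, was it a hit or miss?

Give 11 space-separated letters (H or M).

Acc 1: bank0 row1 -> MISS (open row1); precharges=0
Acc 2: bank0 row0 -> MISS (open row0); precharges=1
Acc 3: bank0 row0 -> HIT
Acc 4: bank1 row3 -> MISS (open row3); precharges=1
Acc 5: bank0 row0 -> HIT
Acc 6: bank2 row4 -> MISS (open row4); precharges=1
Acc 7: bank2 row2 -> MISS (open row2); precharges=2
Acc 8: bank0 row3 -> MISS (open row3); precharges=3
Acc 9: bank2 row3 -> MISS (open row3); precharges=4
Acc 10: bank1 row3 -> HIT
Acc 11: bank0 row3 -> HIT

Answer: M M H M H M M M M H H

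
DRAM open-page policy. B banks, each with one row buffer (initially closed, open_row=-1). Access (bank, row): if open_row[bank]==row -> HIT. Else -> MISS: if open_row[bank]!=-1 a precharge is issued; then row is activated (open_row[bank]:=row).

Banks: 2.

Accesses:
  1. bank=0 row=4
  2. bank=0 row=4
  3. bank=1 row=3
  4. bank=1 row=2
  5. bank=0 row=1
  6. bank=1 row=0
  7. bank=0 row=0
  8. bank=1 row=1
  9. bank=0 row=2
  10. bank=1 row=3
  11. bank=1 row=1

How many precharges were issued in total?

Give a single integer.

Acc 1: bank0 row4 -> MISS (open row4); precharges=0
Acc 2: bank0 row4 -> HIT
Acc 3: bank1 row3 -> MISS (open row3); precharges=0
Acc 4: bank1 row2 -> MISS (open row2); precharges=1
Acc 5: bank0 row1 -> MISS (open row1); precharges=2
Acc 6: bank1 row0 -> MISS (open row0); precharges=3
Acc 7: bank0 row0 -> MISS (open row0); precharges=4
Acc 8: bank1 row1 -> MISS (open row1); precharges=5
Acc 9: bank0 row2 -> MISS (open row2); precharges=6
Acc 10: bank1 row3 -> MISS (open row3); precharges=7
Acc 11: bank1 row1 -> MISS (open row1); precharges=8

Answer: 8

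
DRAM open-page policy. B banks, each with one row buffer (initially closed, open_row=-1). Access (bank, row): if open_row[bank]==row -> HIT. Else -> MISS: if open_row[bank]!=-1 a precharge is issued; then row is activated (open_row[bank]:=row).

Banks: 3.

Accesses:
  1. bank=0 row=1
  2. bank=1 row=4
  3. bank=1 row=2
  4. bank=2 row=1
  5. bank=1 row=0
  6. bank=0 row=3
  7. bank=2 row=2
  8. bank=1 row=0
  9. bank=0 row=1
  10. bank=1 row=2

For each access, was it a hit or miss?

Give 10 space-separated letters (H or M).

Answer: M M M M M M M H M M

Derivation:
Acc 1: bank0 row1 -> MISS (open row1); precharges=0
Acc 2: bank1 row4 -> MISS (open row4); precharges=0
Acc 3: bank1 row2 -> MISS (open row2); precharges=1
Acc 4: bank2 row1 -> MISS (open row1); precharges=1
Acc 5: bank1 row0 -> MISS (open row0); precharges=2
Acc 6: bank0 row3 -> MISS (open row3); precharges=3
Acc 7: bank2 row2 -> MISS (open row2); precharges=4
Acc 8: bank1 row0 -> HIT
Acc 9: bank0 row1 -> MISS (open row1); precharges=5
Acc 10: bank1 row2 -> MISS (open row2); precharges=6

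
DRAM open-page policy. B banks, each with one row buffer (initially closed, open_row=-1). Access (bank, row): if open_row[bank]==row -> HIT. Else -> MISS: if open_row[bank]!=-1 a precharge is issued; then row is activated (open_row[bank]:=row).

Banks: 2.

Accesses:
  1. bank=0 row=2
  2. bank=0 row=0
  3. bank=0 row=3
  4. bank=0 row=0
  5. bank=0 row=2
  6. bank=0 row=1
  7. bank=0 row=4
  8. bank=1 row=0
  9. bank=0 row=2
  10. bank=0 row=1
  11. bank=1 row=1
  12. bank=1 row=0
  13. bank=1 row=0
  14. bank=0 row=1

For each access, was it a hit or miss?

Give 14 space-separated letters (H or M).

Answer: M M M M M M M M M M M M H H

Derivation:
Acc 1: bank0 row2 -> MISS (open row2); precharges=0
Acc 2: bank0 row0 -> MISS (open row0); precharges=1
Acc 3: bank0 row3 -> MISS (open row3); precharges=2
Acc 4: bank0 row0 -> MISS (open row0); precharges=3
Acc 5: bank0 row2 -> MISS (open row2); precharges=4
Acc 6: bank0 row1 -> MISS (open row1); precharges=5
Acc 7: bank0 row4 -> MISS (open row4); precharges=6
Acc 8: bank1 row0 -> MISS (open row0); precharges=6
Acc 9: bank0 row2 -> MISS (open row2); precharges=7
Acc 10: bank0 row1 -> MISS (open row1); precharges=8
Acc 11: bank1 row1 -> MISS (open row1); precharges=9
Acc 12: bank1 row0 -> MISS (open row0); precharges=10
Acc 13: bank1 row0 -> HIT
Acc 14: bank0 row1 -> HIT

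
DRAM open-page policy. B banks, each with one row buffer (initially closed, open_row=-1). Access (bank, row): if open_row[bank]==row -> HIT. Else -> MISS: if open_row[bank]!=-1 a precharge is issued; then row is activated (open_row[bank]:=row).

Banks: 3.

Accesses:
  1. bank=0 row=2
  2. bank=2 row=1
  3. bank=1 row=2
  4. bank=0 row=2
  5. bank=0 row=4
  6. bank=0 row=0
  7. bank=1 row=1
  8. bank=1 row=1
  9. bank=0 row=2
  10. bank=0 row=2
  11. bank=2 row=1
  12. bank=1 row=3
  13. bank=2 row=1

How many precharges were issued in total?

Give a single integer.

Acc 1: bank0 row2 -> MISS (open row2); precharges=0
Acc 2: bank2 row1 -> MISS (open row1); precharges=0
Acc 3: bank1 row2 -> MISS (open row2); precharges=0
Acc 4: bank0 row2 -> HIT
Acc 5: bank0 row4 -> MISS (open row4); precharges=1
Acc 6: bank0 row0 -> MISS (open row0); precharges=2
Acc 7: bank1 row1 -> MISS (open row1); precharges=3
Acc 8: bank1 row1 -> HIT
Acc 9: bank0 row2 -> MISS (open row2); precharges=4
Acc 10: bank0 row2 -> HIT
Acc 11: bank2 row1 -> HIT
Acc 12: bank1 row3 -> MISS (open row3); precharges=5
Acc 13: bank2 row1 -> HIT

Answer: 5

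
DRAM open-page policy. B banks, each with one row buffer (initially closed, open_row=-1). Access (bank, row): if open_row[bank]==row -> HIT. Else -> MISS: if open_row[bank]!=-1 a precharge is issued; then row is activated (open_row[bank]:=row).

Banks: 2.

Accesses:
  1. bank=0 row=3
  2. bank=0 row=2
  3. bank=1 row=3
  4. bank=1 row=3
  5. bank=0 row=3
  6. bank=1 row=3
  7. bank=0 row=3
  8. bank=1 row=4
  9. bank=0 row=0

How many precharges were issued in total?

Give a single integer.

Acc 1: bank0 row3 -> MISS (open row3); precharges=0
Acc 2: bank0 row2 -> MISS (open row2); precharges=1
Acc 3: bank1 row3 -> MISS (open row3); precharges=1
Acc 4: bank1 row3 -> HIT
Acc 5: bank0 row3 -> MISS (open row3); precharges=2
Acc 6: bank1 row3 -> HIT
Acc 7: bank0 row3 -> HIT
Acc 8: bank1 row4 -> MISS (open row4); precharges=3
Acc 9: bank0 row0 -> MISS (open row0); precharges=4

Answer: 4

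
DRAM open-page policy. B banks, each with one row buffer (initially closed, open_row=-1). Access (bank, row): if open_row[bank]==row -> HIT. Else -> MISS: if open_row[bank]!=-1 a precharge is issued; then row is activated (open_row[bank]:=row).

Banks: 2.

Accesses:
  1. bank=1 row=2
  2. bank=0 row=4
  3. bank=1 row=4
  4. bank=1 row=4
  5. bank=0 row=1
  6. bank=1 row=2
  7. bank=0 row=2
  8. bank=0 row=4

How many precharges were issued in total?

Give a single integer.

Answer: 5

Derivation:
Acc 1: bank1 row2 -> MISS (open row2); precharges=0
Acc 2: bank0 row4 -> MISS (open row4); precharges=0
Acc 3: bank1 row4 -> MISS (open row4); precharges=1
Acc 4: bank1 row4 -> HIT
Acc 5: bank0 row1 -> MISS (open row1); precharges=2
Acc 6: bank1 row2 -> MISS (open row2); precharges=3
Acc 7: bank0 row2 -> MISS (open row2); precharges=4
Acc 8: bank0 row4 -> MISS (open row4); precharges=5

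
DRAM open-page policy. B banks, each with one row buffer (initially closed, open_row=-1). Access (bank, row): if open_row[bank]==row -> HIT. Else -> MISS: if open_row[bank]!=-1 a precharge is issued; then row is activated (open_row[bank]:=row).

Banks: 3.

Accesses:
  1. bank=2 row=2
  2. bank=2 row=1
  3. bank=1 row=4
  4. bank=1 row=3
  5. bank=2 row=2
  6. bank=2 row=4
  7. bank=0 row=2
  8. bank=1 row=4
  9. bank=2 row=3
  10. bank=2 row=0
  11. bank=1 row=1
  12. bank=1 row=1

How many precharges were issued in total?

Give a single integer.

Answer: 8

Derivation:
Acc 1: bank2 row2 -> MISS (open row2); precharges=0
Acc 2: bank2 row1 -> MISS (open row1); precharges=1
Acc 3: bank1 row4 -> MISS (open row4); precharges=1
Acc 4: bank1 row3 -> MISS (open row3); precharges=2
Acc 5: bank2 row2 -> MISS (open row2); precharges=3
Acc 6: bank2 row4 -> MISS (open row4); precharges=4
Acc 7: bank0 row2 -> MISS (open row2); precharges=4
Acc 8: bank1 row4 -> MISS (open row4); precharges=5
Acc 9: bank2 row3 -> MISS (open row3); precharges=6
Acc 10: bank2 row0 -> MISS (open row0); precharges=7
Acc 11: bank1 row1 -> MISS (open row1); precharges=8
Acc 12: bank1 row1 -> HIT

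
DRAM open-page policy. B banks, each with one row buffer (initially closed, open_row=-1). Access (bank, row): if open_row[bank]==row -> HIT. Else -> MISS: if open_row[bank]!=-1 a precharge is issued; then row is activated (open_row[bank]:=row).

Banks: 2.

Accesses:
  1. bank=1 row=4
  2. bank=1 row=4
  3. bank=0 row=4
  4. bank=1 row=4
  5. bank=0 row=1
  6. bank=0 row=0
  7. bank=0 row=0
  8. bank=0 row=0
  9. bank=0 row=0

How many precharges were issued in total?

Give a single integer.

Answer: 2

Derivation:
Acc 1: bank1 row4 -> MISS (open row4); precharges=0
Acc 2: bank1 row4 -> HIT
Acc 3: bank0 row4 -> MISS (open row4); precharges=0
Acc 4: bank1 row4 -> HIT
Acc 5: bank0 row1 -> MISS (open row1); precharges=1
Acc 6: bank0 row0 -> MISS (open row0); precharges=2
Acc 7: bank0 row0 -> HIT
Acc 8: bank0 row0 -> HIT
Acc 9: bank0 row0 -> HIT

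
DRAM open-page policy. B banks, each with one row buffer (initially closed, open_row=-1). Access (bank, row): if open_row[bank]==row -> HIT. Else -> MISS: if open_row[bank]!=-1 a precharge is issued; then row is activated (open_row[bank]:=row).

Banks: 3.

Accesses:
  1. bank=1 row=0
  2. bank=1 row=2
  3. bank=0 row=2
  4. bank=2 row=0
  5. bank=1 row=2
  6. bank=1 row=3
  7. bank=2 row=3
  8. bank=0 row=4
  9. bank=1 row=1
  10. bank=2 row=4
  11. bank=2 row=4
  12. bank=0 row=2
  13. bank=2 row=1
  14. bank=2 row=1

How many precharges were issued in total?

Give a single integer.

Acc 1: bank1 row0 -> MISS (open row0); precharges=0
Acc 2: bank1 row2 -> MISS (open row2); precharges=1
Acc 3: bank0 row2 -> MISS (open row2); precharges=1
Acc 4: bank2 row0 -> MISS (open row0); precharges=1
Acc 5: bank1 row2 -> HIT
Acc 6: bank1 row3 -> MISS (open row3); precharges=2
Acc 7: bank2 row3 -> MISS (open row3); precharges=3
Acc 8: bank0 row4 -> MISS (open row4); precharges=4
Acc 9: bank1 row1 -> MISS (open row1); precharges=5
Acc 10: bank2 row4 -> MISS (open row4); precharges=6
Acc 11: bank2 row4 -> HIT
Acc 12: bank0 row2 -> MISS (open row2); precharges=7
Acc 13: bank2 row1 -> MISS (open row1); precharges=8
Acc 14: bank2 row1 -> HIT

Answer: 8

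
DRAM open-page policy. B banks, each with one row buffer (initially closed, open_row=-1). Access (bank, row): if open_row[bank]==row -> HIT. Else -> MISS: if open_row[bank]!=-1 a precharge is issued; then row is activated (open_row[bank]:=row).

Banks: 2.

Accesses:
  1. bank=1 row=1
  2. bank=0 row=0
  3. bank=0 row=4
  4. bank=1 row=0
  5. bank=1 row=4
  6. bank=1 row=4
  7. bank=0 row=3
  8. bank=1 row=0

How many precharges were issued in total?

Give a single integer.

Answer: 5

Derivation:
Acc 1: bank1 row1 -> MISS (open row1); precharges=0
Acc 2: bank0 row0 -> MISS (open row0); precharges=0
Acc 3: bank0 row4 -> MISS (open row4); precharges=1
Acc 4: bank1 row0 -> MISS (open row0); precharges=2
Acc 5: bank1 row4 -> MISS (open row4); precharges=3
Acc 6: bank1 row4 -> HIT
Acc 7: bank0 row3 -> MISS (open row3); precharges=4
Acc 8: bank1 row0 -> MISS (open row0); precharges=5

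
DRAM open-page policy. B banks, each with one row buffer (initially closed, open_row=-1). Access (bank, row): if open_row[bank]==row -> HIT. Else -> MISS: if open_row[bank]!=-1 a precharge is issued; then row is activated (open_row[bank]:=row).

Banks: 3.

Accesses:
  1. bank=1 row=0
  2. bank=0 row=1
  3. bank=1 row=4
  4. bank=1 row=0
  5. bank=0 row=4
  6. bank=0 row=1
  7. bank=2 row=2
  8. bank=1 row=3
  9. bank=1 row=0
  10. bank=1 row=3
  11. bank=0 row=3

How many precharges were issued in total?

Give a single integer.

Answer: 8

Derivation:
Acc 1: bank1 row0 -> MISS (open row0); precharges=0
Acc 2: bank0 row1 -> MISS (open row1); precharges=0
Acc 3: bank1 row4 -> MISS (open row4); precharges=1
Acc 4: bank1 row0 -> MISS (open row0); precharges=2
Acc 5: bank0 row4 -> MISS (open row4); precharges=3
Acc 6: bank0 row1 -> MISS (open row1); precharges=4
Acc 7: bank2 row2 -> MISS (open row2); precharges=4
Acc 8: bank1 row3 -> MISS (open row3); precharges=5
Acc 9: bank1 row0 -> MISS (open row0); precharges=6
Acc 10: bank1 row3 -> MISS (open row3); precharges=7
Acc 11: bank0 row3 -> MISS (open row3); precharges=8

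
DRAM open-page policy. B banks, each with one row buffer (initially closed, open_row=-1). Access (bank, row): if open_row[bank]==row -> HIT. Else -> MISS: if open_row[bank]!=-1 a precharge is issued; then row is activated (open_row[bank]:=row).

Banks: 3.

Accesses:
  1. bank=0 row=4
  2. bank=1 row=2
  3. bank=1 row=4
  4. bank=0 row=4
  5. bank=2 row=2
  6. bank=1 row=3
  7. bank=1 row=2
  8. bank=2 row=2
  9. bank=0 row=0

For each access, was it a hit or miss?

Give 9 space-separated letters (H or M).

Answer: M M M H M M M H M

Derivation:
Acc 1: bank0 row4 -> MISS (open row4); precharges=0
Acc 2: bank1 row2 -> MISS (open row2); precharges=0
Acc 3: bank1 row4 -> MISS (open row4); precharges=1
Acc 4: bank0 row4 -> HIT
Acc 5: bank2 row2 -> MISS (open row2); precharges=1
Acc 6: bank1 row3 -> MISS (open row3); precharges=2
Acc 7: bank1 row2 -> MISS (open row2); precharges=3
Acc 8: bank2 row2 -> HIT
Acc 9: bank0 row0 -> MISS (open row0); precharges=4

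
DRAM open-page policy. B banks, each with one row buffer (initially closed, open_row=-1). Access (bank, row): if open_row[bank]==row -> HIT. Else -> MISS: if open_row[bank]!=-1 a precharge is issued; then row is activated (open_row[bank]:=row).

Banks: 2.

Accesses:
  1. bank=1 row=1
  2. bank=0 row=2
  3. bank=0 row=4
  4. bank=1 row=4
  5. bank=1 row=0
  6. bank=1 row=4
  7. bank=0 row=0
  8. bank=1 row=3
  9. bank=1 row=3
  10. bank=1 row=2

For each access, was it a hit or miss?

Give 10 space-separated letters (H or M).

Acc 1: bank1 row1 -> MISS (open row1); precharges=0
Acc 2: bank0 row2 -> MISS (open row2); precharges=0
Acc 3: bank0 row4 -> MISS (open row4); precharges=1
Acc 4: bank1 row4 -> MISS (open row4); precharges=2
Acc 5: bank1 row0 -> MISS (open row0); precharges=3
Acc 6: bank1 row4 -> MISS (open row4); precharges=4
Acc 7: bank0 row0 -> MISS (open row0); precharges=5
Acc 8: bank1 row3 -> MISS (open row3); precharges=6
Acc 9: bank1 row3 -> HIT
Acc 10: bank1 row2 -> MISS (open row2); precharges=7

Answer: M M M M M M M M H M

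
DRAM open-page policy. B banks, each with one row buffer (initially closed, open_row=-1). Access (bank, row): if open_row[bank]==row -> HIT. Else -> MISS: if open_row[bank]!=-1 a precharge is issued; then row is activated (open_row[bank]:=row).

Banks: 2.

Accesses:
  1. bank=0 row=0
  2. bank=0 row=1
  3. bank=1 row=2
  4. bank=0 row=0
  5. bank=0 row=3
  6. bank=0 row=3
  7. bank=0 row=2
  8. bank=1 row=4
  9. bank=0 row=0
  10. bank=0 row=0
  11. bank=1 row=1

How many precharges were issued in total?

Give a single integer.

Answer: 7

Derivation:
Acc 1: bank0 row0 -> MISS (open row0); precharges=0
Acc 2: bank0 row1 -> MISS (open row1); precharges=1
Acc 3: bank1 row2 -> MISS (open row2); precharges=1
Acc 4: bank0 row0 -> MISS (open row0); precharges=2
Acc 5: bank0 row3 -> MISS (open row3); precharges=3
Acc 6: bank0 row3 -> HIT
Acc 7: bank0 row2 -> MISS (open row2); precharges=4
Acc 8: bank1 row4 -> MISS (open row4); precharges=5
Acc 9: bank0 row0 -> MISS (open row0); precharges=6
Acc 10: bank0 row0 -> HIT
Acc 11: bank1 row1 -> MISS (open row1); precharges=7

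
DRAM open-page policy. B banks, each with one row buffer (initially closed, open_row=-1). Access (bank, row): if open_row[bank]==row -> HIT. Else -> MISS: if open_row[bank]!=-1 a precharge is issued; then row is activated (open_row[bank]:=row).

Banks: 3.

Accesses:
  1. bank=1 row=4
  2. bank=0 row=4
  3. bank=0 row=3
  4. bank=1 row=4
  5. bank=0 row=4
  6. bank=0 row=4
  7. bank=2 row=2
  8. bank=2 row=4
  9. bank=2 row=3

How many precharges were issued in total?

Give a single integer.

Acc 1: bank1 row4 -> MISS (open row4); precharges=0
Acc 2: bank0 row4 -> MISS (open row4); precharges=0
Acc 3: bank0 row3 -> MISS (open row3); precharges=1
Acc 4: bank1 row4 -> HIT
Acc 5: bank0 row4 -> MISS (open row4); precharges=2
Acc 6: bank0 row4 -> HIT
Acc 7: bank2 row2 -> MISS (open row2); precharges=2
Acc 8: bank2 row4 -> MISS (open row4); precharges=3
Acc 9: bank2 row3 -> MISS (open row3); precharges=4

Answer: 4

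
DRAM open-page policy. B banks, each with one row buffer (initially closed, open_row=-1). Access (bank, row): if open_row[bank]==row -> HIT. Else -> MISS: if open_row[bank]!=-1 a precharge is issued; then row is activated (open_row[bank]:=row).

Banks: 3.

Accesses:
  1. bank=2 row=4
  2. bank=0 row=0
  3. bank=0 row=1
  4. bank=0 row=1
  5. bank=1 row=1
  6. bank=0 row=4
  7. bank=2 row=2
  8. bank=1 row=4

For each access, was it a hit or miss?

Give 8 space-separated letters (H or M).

Answer: M M M H M M M M

Derivation:
Acc 1: bank2 row4 -> MISS (open row4); precharges=0
Acc 2: bank0 row0 -> MISS (open row0); precharges=0
Acc 3: bank0 row1 -> MISS (open row1); precharges=1
Acc 4: bank0 row1 -> HIT
Acc 5: bank1 row1 -> MISS (open row1); precharges=1
Acc 6: bank0 row4 -> MISS (open row4); precharges=2
Acc 7: bank2 row2 -> MISS (open row2); precharges=3
Acc 8: bank1 row4 -> MISS (open row4); precharges=4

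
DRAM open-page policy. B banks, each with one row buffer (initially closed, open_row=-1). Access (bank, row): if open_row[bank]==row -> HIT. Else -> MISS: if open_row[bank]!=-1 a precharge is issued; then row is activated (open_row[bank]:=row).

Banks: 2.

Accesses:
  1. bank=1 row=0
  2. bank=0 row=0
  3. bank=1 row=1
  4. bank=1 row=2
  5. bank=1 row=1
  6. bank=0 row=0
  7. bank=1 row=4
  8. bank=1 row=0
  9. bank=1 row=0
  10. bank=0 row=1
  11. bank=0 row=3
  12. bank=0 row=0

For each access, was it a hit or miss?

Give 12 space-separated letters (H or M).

Answer: M M M M M H M M H M M M

Derivation:
Acc 1: bank1 row0 -> MISS (open row0); precharges=0
Acc 2: bank0 row0 -> MISS (open row0); precharges=0
Acc 3: bank1 row1 -> MISS (open row1); precharges=1
Acc 4: bank1 row2 -> MISS (open row2); precharges=2
Acc 5: bank1 row1 -> MISS (open row1); precharges=3
Acc 6: bank0 row0 -> HIT
Acc 7: bank1 row4 -> MISS (open row4); precharges=4
Acc 8: bank1 row0 -> MISS (open row0); precharges=5
Acc 9: bank1 row0 -> HIT
Acc 10: bank0 row1 -> MISS (open row1); precharges=6
Acc 11: bank0 row3 -> MISS (open row3); precharges=7
Acc 12: bank0 row0 -> MISS (open row0); precharges=8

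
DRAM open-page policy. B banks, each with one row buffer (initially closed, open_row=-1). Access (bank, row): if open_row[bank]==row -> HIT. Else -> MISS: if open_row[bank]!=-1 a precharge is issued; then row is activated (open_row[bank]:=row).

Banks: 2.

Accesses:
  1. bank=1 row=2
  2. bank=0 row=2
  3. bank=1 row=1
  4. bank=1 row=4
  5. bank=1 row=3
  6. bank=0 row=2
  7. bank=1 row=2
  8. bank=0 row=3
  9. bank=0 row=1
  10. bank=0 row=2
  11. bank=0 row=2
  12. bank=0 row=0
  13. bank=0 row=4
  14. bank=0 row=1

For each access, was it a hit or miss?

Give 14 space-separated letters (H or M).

Answer: M M M M M H M M M M H M M M

Derivation:
Acc 1: bank1 row2 -> MISS (open row2); precharges=0
Acc 2: bank0 row2 -> MISS (open row2); precharges=0
Acc 3: bank1 row1 -> MISS (open row1); precharges=1
Acc 4: bank1 row4 -> MISS (open row4); precharges=2
Acc 5: bank1 row3 -> MISS (open row3); precharges=3
Acc 6: bank0 row2 -> HIT
Acc 7: bank1 row2 -> MISS (open row2); precharges=4
Acc 8: bank0 row3 -> MISS (open row3); precharges=5
Acc 9: bank0 row1 -> MISS (open row1); precharges=6
Acc 10: bank0 row2 -> MISS (open row2); precharges=7
Acc 11: bank0 row2 -> HIT
Acc 12: bank0 row0 -> MISS (open row0); precharges=8
Acc 13: bank0 row4 -> MISS (open row4); precharges=9
Acc 14: bank0 row1 -> MISS (open row1); precharges=10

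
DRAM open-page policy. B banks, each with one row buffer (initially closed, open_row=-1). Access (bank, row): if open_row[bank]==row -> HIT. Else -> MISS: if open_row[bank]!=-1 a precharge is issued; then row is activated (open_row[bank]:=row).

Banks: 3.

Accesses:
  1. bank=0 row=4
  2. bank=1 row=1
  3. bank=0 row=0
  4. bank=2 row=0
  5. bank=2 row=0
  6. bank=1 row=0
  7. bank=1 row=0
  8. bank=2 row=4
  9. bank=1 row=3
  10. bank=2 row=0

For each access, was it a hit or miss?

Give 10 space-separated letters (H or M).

Answer: M M M M H M H M M M

Derivation:
Acc 1: bank0 row4 -> MISS (open row4); precharges=0
Acc 2: bank1 row1 -> MISS (open row1); precharges=0
Acc 3: bank0 row0 -> MISS (open row0); precharges=1
Acc 4: bank2 row0 -> MISS (open row0); precharges=1
Acc 5: bank2 row0 -> HIT
Acc 6: bank1 row0 -> MISS (open row0); precharges=2
Acc 7: bank1 row0 -> HIT
Acc 8: bank2 row4 -> MISS (open row4); precharges=3
Acc 9: bank1 row3 -> MISS (open row3); precharges=4
Acc 10: bank2 row0 -> MISS (open row0); precharges=5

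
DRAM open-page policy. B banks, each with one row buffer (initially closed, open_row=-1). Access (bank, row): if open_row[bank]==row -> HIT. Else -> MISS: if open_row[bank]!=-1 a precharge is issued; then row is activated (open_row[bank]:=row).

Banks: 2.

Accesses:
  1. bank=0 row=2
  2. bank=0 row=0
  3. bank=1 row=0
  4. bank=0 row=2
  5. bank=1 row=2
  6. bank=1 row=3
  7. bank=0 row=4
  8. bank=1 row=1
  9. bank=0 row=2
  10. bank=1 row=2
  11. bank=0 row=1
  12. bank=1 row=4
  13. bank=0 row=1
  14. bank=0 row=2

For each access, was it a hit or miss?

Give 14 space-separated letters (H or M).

Acc 1: bank0 row2 -> MISS (open row2); precharges=0
Acc 2: bank0 row0 -> MISS (open row0); precharges=1
Acc 3: bank1 row0 -> MISS (open row0); precharges=1
Acc 4: bank0 row2 -> MISS (open row2); precharges=2
Acc 5: bank1 row2 -> MISS (open row2); precharges=3
Acc 6: bank1 row3 -> MISS (open row3); precharges=4
Acc 7: bank0 row4 -> MISS (open row4); precharges=5
Acc 8: bank1 row1 -> MISS (open row1); precharges=6
Acc 9: bank0 row2 -> MISS (open row2); precharges=7
Acc 10: bank1 row2 -> MISS (open row2); precharges=8
Acc 11: bank0 row1 -> MISS (open row1); precharges=9
Acc 12: bank1 row4 -> MISS (open row4); precharges=10
Acc 13: bank0 row1 -> HIT
Acc 14: bank0 row2 -> MISS (open row2); precharges=11

Answer: M M M M M M M M M M M M H M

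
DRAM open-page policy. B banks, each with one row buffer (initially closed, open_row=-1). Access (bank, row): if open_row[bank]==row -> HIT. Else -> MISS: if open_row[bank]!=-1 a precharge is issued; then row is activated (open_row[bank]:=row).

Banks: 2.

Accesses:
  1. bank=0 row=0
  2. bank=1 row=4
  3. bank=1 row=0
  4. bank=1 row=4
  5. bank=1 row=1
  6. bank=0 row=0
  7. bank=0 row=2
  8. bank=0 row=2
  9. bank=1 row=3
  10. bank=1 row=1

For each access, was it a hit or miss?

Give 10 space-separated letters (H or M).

Answer: M M M M M H M H M M

Derivation:
Acc 1: bank0 row0 -> MISS (open row0); precharges=0
Acc 2: bank1 row4 -> MISS (open row4); precharges=0
Acc 3: bank1 row0 -> MISS (open row0); precharges=1
Acc 4: bank1 row4 -> MISS (open row4); precharges=2
Acc 5: bank1 row1 -> MISS (open row1); precharges=3
Acc 6: bank0 row0 -> HIT
Acc 7: bank0 row2 -> MISS (open row2); precharges=4
Acc 8: bank0 row2 -> HIT
Acc 9: bank1 row3 -> MISS (open row3); precharges=5
Acc 10: bank1 row1 -> MISS (open row1); precharges=6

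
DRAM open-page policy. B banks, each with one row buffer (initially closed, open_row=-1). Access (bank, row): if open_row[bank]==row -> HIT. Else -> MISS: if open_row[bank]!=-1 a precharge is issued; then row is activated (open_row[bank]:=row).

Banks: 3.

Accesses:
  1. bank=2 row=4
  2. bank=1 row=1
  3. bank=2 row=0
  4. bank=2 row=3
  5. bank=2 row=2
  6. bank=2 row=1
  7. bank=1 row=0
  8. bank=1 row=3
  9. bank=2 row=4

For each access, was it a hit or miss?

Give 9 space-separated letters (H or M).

Acc 1: bank2 row4 -> MISS (open row4); precharges=0
Acc 2: bank1 row1 -> MISS (open row1); precharges=0
Acc 3: bank2 row0 -> MISS (open row0); precharges=1
Acc 4: bank2 row3 -> MISS (open row3); precharges=2
Acc 5: bank2 row2 -> MISS (open row2); precharges=3
Acc 6: bank2 row1 -> MISS (open row1); precharges=4
Acc 7: bank1 row0 -> MISS (open row0); precharges=5
Acc 8: bank1 row3 -> MISS (open row3); precharges=6
Acc 9: bank2 row4 -> MISS (open row4); precharges=7

Answer: M M M M M M M M M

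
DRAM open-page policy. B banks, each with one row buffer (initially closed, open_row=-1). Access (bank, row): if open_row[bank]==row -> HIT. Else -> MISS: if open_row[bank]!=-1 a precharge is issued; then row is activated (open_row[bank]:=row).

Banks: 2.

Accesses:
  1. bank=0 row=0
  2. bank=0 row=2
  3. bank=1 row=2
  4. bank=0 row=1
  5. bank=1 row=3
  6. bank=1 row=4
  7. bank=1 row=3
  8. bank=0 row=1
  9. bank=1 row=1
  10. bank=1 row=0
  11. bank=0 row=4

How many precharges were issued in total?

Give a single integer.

Acc 1: bank0 row0 -> MISS (open row0); precharges=0
Acc 2: bank0 row2 -> MISS (open row2); precharges=1
Acc 3: bank1 row2 -> MISS (open row2); precharges=1
Acc 4: bank0 row1 -> MISS (open row1); precharges=2
Acc 5: bank1 row3 -> MISS (open row3); precharges=3
Acc 6: bank1 row4 -> MISS (open row4); precharges=4
Acc 7: bank1 row3 -> MISS (open row3); precharges=5
Acc 8: bank0 row1 -> HIT
Acc 9: bank1 row1 -> MISS (open row1); precharges=6
Acc 10: bank1 row0 -> MISS (open row0); precharges=7
Acc 11: bank0 row4 -> MISS (open row4); precharges=8

Answer: 8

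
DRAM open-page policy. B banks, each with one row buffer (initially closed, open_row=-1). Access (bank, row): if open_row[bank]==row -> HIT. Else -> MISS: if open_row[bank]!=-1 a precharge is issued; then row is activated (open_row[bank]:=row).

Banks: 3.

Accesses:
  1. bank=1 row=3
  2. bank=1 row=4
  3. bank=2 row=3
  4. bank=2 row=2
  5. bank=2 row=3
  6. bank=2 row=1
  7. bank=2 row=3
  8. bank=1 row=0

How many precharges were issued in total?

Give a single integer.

Acc 1: bank1 row3 -> MISS (open row3); precharges=0
Acc 2: bank1 row4 -> MISS (open row4); precharges=1
Acc 3: bank2 row3 -> MISS (open row3); precharges=1
Acc 4: bank2 row2 -> MISS (open row2); precharges=2
Acc 5: bank2 row3 -> MISS (open row3); precharges=3
Acc 6: bank2 row1 -> MISS (open row1); precharges=4
Acc 7: bank2 row3 -> MISS (open row3); precharges=5
Acc 8: bank1 row0 -> MISS (open row0); precharges=6

Answer: 6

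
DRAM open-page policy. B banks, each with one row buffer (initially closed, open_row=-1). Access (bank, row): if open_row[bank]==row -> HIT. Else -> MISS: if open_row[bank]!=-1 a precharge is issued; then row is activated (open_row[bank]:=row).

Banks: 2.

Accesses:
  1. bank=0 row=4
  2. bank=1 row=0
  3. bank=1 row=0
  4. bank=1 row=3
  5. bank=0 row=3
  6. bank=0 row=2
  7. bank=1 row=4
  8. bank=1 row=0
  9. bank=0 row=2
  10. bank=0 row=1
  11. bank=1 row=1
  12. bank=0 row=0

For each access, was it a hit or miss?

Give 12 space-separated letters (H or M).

Acc 1: bank0 row4 -> MISS (open row4); precharges=0
Acc 2: bank1 row0 -> MISS (open row0); precharges=0
Acc 3: bank1 row0 -> HIT
Acc 4: bank1 row3 -> MISS (open row3); precharges=1
Acc 5: bank0 row3 -> MISS (open row3); precharges=2
Acc 6: bank0 row2 -> MISS (open row2); precharges=3
Acc 7: bank1 row4 -> MISS (open row4); precharges=4
Acc 8: bank1 row0 -> MISS (open row0); precharges=5
Acc 9: bank0 row2 -> HIT
Acc 10: bank0 row1 -> MISS (open row1); precharges=6
Acc 11: bank1 row1 -> MISS (open row1); precharges=7
Acc 12: bank0 row0 -> MISS (open row0); precharges=8

Answer: M M H M M M M M H M M M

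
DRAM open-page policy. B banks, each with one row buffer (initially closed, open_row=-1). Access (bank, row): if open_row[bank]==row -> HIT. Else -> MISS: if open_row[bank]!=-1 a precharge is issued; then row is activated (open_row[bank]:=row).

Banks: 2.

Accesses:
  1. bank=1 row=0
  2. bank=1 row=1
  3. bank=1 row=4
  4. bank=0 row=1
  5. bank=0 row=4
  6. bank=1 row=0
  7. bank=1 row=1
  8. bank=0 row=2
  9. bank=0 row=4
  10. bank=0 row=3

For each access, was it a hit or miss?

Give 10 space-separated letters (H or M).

Acc 1: bank1 row0 -> MISS (open row0); precharges=0
Acc 2: bank1 row1 -> MISS (open row1); precharges=1
Acc 3: bank1 row4 -> MISS (open row4); precharges=2
Acc 4: bank0 row1 -> MISS (open row1); precharges=2
Acc 5: bank0 row4 -> MISS (open row4); precharges=3
Acc 6: bank1 row0 -> MISS (open row0); precharges=4
Acc 7: bank1 row1 -> MISS (open row1); precharges=5
Acc 8: bank0 row2 -> MISS (open row2); precharges=6
Acc 9: bank0 row4 -> MISS (open row4); precharges=7
Acc 10: bank0 row3 -> MISS (open row3); precharges=8

Answer: M M M M M M M M M M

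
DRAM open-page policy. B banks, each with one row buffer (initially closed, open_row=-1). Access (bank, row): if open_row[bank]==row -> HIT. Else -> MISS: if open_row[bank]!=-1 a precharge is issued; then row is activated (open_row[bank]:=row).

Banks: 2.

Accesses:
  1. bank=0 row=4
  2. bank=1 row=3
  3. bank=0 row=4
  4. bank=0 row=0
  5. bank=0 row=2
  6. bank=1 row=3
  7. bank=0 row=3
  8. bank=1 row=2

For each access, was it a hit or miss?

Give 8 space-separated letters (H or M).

Answer: M M H M M H M M

Derivation:
Acc 1: bank0 row4 -> MISS (open row4); precharges=0
Acc 2: bank1 row3 -> MISS (open row3); precharges=0
Acc 3: bank0 row4 -> HIT
Acc 4: bank0 row0 -> MISS (open row0); precharges=1
Acc 5: bank0 row2 -> MISS (open row2); precharges=2
Acc 6: bank1 row3 -> HIT
Acc 7: bank0 row3 -> MISS (open row3); precharges=3
Acc 8: bank1 row2 -> MISS (open row2); precharges=4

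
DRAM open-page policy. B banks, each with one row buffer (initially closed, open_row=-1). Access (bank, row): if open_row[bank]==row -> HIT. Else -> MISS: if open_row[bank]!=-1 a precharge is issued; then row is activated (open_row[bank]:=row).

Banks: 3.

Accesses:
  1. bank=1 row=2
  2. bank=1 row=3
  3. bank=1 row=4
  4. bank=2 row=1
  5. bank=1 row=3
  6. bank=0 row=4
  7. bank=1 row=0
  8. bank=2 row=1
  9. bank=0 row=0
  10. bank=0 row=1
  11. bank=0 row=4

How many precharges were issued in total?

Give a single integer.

Acc 1: bank1 row2 -> MISS (open row2); precharges=0
Acc 2: bank1 row3 -> MISS (open row3); precharges=1
Acc 3: bank1 row4 -> MISS (open row4); precharges=2
Acc 4: bank2 row1 -> MISS (open row1); precharges=2
Acc 5: bank1 row3 -> MISS (open row3); precharges=3
Acc 6: bank0 row4 -> MISS (open row4); precharges=3
Acc 7: bank1 row0 -> MISS (open row0); precharges=4
Acc 8: bank2 row1 -> HIT
Acc 9: bank0 row0 -> MISS (open row0); precharges=5
Acc 10: bank0 row1 -> MISS (open row1); precharges=6
Acc 11: bank0 row4 -> MISS (open row4); precharges=7

Answer: 7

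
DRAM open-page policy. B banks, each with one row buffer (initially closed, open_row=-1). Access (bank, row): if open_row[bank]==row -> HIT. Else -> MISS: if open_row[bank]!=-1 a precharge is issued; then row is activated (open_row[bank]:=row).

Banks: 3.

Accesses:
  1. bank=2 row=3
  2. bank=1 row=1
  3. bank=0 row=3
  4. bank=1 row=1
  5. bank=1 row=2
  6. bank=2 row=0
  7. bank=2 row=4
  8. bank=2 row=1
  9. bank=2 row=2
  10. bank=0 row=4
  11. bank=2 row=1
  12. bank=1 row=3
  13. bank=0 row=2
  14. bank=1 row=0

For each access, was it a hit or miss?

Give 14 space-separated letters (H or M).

Answer: M M M H M M M M M M M M M M

Derivation:
Acc 1: bank2 row3 -> MISS (open row3); precharges=0
Acc 2: bank1 row1 -> MISS (open row1); precharges=0
Acc 3: bank0 row3 -> MISS (open row3); precharges=0
Acc 4: bank1 row1 -> HIT
Acc 5: bank1 row2 -> MISS (open row2); precharges=1
Acc 6: bank2 row0 -> MISS (open row0); precharges=2
Acc 7: bank2 row4 -> MISS (open row4); precharges=3
Acc 8: bank2 row1 -> MISS (open row1); precharges=4
Acc 9: bank2 row2 -> MISS (open row2); precharges=5
Acc 10: bank0 row4 -> MISS (open row4); precharges=6
Acc 11: bank2 row1 -> MISS (open row1); precharges=7
Acc 12: bank1 row3 -> MISS (open row3); precharges=8
Acc 13: bank0 row2 -> MISS (open row2); precharges=9
Acc 14: bank1 row0 -> MISS (open row0); precharges=10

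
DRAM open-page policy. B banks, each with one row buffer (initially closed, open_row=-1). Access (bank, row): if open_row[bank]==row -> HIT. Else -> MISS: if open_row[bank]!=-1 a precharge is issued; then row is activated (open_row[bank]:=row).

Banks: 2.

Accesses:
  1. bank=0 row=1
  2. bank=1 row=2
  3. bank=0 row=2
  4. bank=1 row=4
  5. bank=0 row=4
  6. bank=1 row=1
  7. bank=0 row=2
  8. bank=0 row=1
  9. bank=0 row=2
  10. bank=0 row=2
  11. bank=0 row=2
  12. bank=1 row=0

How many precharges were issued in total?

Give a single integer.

Answer: 8

Derivation:
Acc 1: bank0 row1 -> MISS (open row1); precharges=0
Acc 2: bank1 row2 -> MISS (open row2); precharges=0
Acc 3: bank0 row2 -> MISS (open row2); precharges=1
Acc 4: bank1 row4 -> MISS (open row4); precharges=2
Acc 5: bank0 row4 -> MISS (open row4); precharges=3
Acc 6: bank1 row1 -> MISS (open row1); precharges=4
Acc 7: bank0 row2 -> MISS (open row2); precharges=5
Acc 8: bank0 row1 -> MISS (open row1); precharges=6
Acc 9: bank0 row2 -> MISS (open row2); precharges=7
Acc 10: bank0 row2 -> HIT
Acc 11: bank0 row2 -> HIT
Acc 12: bank1 row0 -> MISS (open row0); precharges=8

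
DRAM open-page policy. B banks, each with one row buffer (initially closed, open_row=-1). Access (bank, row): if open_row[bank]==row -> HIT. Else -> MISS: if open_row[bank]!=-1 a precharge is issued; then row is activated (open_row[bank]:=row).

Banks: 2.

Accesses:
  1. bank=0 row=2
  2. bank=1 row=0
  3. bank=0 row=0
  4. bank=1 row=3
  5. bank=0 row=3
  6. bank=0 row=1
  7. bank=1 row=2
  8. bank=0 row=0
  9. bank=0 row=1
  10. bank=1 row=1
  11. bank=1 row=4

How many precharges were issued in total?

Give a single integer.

Acc 1: bank0 row2 -> MISS (open row2); precharges=0
Acc 2: bank1 row0 -> MISS (open row0); precharges=0
Acc 3: bank0 row0 -> MISS (open row0); precharges=1
Acc 4: bank1 row3 -> MISS (open row3); precharges=2
Acc 5: bank0 row3 -> MISS (open row3); precharges=3
Acc 6: bank0 row1 -> MISS (open row1); precharges=4
Acc 7: bank1 row2 -> MISS (open row2); precharges=5
Acc 8: bank0 row0 -> MISS (open row0); precharges=6
Acc 9: bank0 row1 -> MISS (open row1); precharges=7
Acc 10: bank1 row1 -> MISS (open row1); precharges=8
Acc 11: bank1 row4 -> MISS (open row4); precharges=9

Answer: 9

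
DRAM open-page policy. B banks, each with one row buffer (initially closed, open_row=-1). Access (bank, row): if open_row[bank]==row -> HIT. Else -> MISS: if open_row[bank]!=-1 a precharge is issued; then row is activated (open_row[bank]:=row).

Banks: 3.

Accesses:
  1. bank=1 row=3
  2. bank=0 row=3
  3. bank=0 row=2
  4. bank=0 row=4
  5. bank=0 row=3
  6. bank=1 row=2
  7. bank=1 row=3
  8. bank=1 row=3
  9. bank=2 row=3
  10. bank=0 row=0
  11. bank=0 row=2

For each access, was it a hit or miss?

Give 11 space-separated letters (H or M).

Acc 1: bank1 row3 -> MISS (open row3); precharges=0
Acc 2: bank0 row3 -> MISS (open row3); precharges=0
Acc 3: bank0 row2 -> MISS (open row2); precharges=1
Acc 4: bank0 row4 -> MISS (open row4); precharges=2
Acc 5: bank0 row3 -> MISS (open row3); precharges=3
Acc 6: bank1 row2 -> MISS (open row2); precharges=4
Acc 7: bank1 row3 -> MISS (open row3); precharges=5
Acc 8: bank1 row3 -> HIT
Acc 9: bank2 row3 -> MISS (open row3); precharges=5
Acc 10: bank0 row0 -> MISS (open row0); precharges=6
Acc 11: bank0 row2 -> MISS (open row2); precharges=7

Answer: M M M M M M M H M M M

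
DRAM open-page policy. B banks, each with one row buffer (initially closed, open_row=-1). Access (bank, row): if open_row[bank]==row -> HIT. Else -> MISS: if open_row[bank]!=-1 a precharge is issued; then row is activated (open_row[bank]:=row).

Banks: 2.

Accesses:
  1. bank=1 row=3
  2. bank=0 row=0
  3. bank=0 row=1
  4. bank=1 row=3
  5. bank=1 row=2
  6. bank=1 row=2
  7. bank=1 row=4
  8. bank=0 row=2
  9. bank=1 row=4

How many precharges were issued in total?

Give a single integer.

Answer: 4

Derivation:
Acc 1: bank1 row3 -> MISS (open row3); precharges=0
Acc 2: bank0 row0 -> MISS (open row0); precharges=0
Acc 3: bank0 row1 -> MISS (open row1); precharges=1
Acc 4: bank1 row3 -> HIT
Acc 5: bank1 row2 -> MISS (open row2); precharges=2
Acc 6: bank1 row2 -> HIT
Acc 7: bank1 row4 -> MISS (open row4); precharges=3
Acc 8: bank0 row2 -> MISS (open row2); precharges=4
Acc 9: bank1 row4 -> HIT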